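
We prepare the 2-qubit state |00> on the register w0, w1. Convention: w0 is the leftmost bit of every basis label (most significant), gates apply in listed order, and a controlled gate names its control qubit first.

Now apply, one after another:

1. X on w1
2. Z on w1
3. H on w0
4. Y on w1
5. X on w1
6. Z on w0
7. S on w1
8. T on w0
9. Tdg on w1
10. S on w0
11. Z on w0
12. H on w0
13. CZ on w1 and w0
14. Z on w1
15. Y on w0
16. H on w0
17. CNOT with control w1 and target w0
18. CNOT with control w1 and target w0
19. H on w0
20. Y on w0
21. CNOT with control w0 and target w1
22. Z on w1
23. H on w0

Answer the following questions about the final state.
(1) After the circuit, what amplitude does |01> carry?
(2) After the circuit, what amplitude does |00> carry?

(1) The final state's coefficient on |01> equals sqrt(2)*(-I + exp(3*I*pi/4))/4. Key observation: gates 16-19 undo each other exactly, leaving only the rest of the circuit to track.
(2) The final state's coefficient on |00> equals sqrt(2)*(exp(3*I*pi/4) + I)/4.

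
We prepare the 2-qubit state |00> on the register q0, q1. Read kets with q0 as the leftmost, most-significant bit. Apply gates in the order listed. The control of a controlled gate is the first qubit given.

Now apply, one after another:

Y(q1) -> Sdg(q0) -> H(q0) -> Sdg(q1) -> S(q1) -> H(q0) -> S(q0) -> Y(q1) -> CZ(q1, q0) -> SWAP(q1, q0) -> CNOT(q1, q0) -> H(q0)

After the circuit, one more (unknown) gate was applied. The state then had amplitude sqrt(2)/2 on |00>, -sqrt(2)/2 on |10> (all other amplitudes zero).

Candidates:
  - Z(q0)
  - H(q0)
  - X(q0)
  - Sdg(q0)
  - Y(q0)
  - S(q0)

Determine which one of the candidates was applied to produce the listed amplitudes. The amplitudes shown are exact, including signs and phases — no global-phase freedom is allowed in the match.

The unique candidate consistent with the amplitudes is Z(q0). Key observation: the block from step 1 through step 8 cancels to the identity and can be dropped.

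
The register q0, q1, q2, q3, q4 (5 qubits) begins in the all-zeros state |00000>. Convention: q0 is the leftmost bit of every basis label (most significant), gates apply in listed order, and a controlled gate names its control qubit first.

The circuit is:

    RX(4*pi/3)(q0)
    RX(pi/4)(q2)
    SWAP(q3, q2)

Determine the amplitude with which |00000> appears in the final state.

The amplitude on |00000> is -sqrt(sqrt(2) + 2)/4.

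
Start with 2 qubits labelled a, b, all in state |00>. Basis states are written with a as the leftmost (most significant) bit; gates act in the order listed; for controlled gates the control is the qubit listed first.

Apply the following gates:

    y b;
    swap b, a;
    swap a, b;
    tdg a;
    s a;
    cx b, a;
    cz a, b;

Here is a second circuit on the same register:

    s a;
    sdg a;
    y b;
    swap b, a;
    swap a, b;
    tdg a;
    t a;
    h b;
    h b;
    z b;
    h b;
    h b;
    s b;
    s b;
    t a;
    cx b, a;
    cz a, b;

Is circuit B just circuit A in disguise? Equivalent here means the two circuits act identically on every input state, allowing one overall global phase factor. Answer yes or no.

Yes, they are equivalent — the unitaries differ by at most a global phase.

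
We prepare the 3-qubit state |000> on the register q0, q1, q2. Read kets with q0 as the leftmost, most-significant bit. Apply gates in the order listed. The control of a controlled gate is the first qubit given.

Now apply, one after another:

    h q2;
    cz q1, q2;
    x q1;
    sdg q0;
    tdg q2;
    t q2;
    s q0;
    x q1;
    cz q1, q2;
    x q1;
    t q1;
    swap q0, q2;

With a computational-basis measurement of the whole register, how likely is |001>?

A full measurement returns |001> with probability 0. Key observation: the block from step 2 through step 9 cancels to the identity and can be dropped.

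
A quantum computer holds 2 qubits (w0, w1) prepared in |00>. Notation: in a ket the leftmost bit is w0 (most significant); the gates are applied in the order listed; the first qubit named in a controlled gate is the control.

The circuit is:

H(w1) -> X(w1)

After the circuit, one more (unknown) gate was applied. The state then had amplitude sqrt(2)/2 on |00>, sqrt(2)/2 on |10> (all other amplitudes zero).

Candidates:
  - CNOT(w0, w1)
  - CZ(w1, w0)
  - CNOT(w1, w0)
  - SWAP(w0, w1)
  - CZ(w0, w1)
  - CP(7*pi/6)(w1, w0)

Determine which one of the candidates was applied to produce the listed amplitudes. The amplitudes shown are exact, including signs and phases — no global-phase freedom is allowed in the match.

The unique candidate consistent with the amplitudes is SWAP(w0, w1).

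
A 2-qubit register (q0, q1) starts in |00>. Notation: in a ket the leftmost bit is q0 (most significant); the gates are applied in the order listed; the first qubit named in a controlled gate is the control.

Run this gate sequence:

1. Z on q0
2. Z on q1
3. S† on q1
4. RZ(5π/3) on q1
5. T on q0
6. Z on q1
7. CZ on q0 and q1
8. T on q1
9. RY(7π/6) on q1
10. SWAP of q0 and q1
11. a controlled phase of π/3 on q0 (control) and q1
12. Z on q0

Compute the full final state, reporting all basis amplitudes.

The final amplitudes are (-sqrt(2) + sqrt(6))*exp(I*pi/6)/4 on |00>, 0 on |01>, (sqrt(2) + sqrt(6))*exp(I*pi/6)/4 on |10>, 0 on |11>.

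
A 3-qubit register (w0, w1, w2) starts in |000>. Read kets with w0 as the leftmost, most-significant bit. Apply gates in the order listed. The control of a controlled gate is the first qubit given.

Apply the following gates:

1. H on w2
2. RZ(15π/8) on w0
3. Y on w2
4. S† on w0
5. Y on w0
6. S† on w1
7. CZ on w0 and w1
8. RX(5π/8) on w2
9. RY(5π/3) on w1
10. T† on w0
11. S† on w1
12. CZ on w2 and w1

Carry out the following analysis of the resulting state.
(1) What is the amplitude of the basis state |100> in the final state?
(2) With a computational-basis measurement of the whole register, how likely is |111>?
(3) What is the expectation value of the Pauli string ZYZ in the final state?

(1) The final state's coefficient on |100> equals sqrt(6)*(sin(5*pi/16) - I*cos(5*pi/16))*exp(5*I*pi/16)/4.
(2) Outcome |111> occurs with probability 1/8.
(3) In the final state, ZYZ has expectation -sqrt(3)/2.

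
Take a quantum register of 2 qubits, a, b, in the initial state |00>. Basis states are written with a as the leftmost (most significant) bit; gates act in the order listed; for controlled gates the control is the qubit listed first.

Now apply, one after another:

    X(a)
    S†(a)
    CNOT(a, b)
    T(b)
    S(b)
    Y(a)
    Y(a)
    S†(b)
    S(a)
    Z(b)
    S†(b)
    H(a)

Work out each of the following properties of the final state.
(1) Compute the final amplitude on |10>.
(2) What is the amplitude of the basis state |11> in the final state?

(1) The final state's coefficient on |10> equals 0. Key observation: the block from step 5 through step 8 cancels to the identity and can be dropped.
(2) The final state's coefficient on |11> equals -sqrt(2)*exp(3*I*pi/4)/2.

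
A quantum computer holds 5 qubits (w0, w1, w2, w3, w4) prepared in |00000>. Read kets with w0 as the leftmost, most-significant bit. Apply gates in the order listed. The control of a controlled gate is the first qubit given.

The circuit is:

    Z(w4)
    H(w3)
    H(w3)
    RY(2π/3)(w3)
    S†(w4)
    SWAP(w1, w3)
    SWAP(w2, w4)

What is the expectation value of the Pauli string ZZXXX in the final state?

The observable ZZXXX averages to 0.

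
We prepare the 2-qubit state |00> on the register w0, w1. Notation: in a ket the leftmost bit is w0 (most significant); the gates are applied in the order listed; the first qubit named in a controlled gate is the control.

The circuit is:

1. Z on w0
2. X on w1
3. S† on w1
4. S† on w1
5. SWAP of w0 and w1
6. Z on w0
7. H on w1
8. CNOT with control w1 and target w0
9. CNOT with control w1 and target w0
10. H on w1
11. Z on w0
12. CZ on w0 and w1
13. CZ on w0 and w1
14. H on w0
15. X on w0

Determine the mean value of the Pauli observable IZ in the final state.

The observable IZ averages to 1. Key observation: gates 6-11 undo each other exactly, leaving only the rest of the circuit to track.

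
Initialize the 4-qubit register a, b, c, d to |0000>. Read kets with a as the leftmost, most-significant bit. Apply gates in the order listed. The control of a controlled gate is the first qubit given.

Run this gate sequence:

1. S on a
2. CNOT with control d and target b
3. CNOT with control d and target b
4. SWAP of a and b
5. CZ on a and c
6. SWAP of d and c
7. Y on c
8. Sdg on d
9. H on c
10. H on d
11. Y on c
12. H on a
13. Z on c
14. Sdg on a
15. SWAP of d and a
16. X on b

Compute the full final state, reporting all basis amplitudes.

After the circuit, the state carries amplitude 0 on |0000>, 0 on |0001>, 0 on |0010>, 0 on |0011>, -sqrt(2)/4 on |0100>, sqrt(2)*I/4 on |0101>, sqrt(2)/4 on |0110>, -sqrt(2)*I/4 on |0111>, 0 on |1000>, 0 on |1001>, 0 on |1010>, 0 on |1011>, -sqrt(2)/4 on |1100>, sqrt(2)*I/4 on |1101>, sqrt(2)/4 on |1110>, -sqrt(2)*I/4 on |1111>. Key observation: gates 2-3 undo each other exactly, leaving only the rest of the circuit to track.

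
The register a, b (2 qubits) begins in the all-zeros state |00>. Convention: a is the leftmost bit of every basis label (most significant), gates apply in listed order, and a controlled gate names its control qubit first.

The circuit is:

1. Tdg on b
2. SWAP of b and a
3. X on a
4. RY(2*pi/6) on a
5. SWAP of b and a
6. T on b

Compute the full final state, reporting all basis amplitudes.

After the circuit, the state carries amplitude -1/2 on |00>, sqrt(3)*exp(I*pi/4)/2 on |01>, 0 on |10>, 0 on |11>.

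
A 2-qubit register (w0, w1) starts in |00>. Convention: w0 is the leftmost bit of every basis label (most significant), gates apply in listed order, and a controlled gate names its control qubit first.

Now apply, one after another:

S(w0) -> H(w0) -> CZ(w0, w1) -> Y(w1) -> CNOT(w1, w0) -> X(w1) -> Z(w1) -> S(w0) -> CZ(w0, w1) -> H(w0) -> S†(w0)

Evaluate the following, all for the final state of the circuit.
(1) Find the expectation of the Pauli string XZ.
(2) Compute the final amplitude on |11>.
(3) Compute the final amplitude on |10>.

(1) In the final state, XZ has expectation -1.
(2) The amplitude on |11> is 0.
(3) The amplitude on |10> is 1/2 - I/2.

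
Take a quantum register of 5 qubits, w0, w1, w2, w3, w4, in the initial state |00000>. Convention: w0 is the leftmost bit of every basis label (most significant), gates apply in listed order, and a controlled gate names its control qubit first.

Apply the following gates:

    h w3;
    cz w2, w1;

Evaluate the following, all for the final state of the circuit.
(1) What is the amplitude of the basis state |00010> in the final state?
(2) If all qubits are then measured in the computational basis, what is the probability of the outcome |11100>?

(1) The amplitude on |00010> is sqrt(2)/2.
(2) A full measurement returns |11100> with probability 0.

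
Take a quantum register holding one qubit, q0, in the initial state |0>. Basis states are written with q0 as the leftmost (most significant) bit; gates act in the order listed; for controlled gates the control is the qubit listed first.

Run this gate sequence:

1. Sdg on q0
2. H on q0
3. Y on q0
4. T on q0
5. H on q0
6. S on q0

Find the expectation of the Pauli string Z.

The expectation value of Z is -sqrt(2)/2.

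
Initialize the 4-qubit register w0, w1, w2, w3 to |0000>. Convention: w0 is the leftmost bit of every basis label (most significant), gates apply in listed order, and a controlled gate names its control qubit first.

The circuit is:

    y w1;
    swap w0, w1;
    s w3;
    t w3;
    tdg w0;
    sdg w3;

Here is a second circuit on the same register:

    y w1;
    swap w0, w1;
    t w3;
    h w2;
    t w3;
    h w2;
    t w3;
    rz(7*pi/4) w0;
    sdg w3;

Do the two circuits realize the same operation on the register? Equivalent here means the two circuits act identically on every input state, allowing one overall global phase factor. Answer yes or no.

Yes, they are equivalent — the unitaries differ by at most a global phase.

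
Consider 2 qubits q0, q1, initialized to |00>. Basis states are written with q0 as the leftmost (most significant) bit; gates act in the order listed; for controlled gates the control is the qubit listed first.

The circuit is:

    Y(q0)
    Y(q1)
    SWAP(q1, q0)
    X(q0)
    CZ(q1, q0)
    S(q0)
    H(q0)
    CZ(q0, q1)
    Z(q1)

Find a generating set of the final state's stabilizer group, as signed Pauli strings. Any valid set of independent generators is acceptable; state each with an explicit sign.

The final state is stabilized by the group generated by -XI, -IZ; other independent generating sets are equally valid.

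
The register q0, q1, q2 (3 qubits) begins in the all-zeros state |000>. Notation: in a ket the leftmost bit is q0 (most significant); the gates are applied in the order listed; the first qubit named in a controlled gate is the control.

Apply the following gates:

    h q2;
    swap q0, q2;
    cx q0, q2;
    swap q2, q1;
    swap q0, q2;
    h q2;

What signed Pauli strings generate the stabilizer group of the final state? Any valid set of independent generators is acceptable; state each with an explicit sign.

One valid set of independent stabilizer generators is +IXZ, +IZX, +ZII (any independent generating set of the same group is equally correct).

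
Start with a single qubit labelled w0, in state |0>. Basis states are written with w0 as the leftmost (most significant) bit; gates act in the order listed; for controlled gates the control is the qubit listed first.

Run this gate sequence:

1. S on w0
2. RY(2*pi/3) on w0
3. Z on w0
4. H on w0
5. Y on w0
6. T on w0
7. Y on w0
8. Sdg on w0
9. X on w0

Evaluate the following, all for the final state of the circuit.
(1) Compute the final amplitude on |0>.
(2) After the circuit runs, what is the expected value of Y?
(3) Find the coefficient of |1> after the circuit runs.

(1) The amplitude on |0> is I*(-sqrt(6) - sqrt(2))/4.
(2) The expectation value of Y is -sqrt(2)/4.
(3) |1> carries amplitude (-sqrt(6) + sqrt(2))*exp(I*pi/4)/4 in the final state.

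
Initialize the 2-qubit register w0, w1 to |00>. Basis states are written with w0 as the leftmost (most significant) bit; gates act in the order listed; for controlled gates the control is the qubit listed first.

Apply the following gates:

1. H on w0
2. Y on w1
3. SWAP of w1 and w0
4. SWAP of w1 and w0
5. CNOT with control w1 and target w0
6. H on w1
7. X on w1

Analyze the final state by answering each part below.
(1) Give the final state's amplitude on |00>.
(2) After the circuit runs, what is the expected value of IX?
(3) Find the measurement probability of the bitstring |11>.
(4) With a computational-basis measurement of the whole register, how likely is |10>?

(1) The amplitude on |00> is -I/2.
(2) The observable IX averages to -1.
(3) The probability of measuring |11> is 1/4.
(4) The probability of measuring |10> is 1/4.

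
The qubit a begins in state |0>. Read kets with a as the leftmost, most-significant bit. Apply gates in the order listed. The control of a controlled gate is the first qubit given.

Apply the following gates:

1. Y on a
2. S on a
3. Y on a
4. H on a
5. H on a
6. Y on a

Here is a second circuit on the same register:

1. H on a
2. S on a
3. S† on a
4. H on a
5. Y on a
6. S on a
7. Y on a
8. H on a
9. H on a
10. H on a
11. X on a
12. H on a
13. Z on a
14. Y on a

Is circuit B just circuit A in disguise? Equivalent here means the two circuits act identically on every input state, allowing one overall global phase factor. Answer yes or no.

Yes — the two circuits implement the same unitary up to a global phase.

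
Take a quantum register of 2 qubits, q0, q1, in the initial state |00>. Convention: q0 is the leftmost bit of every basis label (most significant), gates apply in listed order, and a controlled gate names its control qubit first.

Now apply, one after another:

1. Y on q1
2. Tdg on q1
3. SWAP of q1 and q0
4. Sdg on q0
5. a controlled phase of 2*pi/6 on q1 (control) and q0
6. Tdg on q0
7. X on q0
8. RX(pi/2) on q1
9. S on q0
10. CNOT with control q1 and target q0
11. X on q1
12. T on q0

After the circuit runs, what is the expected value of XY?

In the final state, XY has expectation sqrt(2)/2.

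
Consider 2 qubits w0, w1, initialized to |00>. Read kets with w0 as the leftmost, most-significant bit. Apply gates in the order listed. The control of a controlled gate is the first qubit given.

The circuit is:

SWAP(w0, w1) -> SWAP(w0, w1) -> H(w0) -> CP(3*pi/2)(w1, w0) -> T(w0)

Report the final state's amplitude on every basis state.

The final amplitudes are sqrt(2)/2 on |00>, 0 on |01>, sqrt(2)*exp(I*pi/4)/2 on |10>, 0 on |11>. Key observation: the block from step 1 through step 2 cancels to the identity and can be dropped.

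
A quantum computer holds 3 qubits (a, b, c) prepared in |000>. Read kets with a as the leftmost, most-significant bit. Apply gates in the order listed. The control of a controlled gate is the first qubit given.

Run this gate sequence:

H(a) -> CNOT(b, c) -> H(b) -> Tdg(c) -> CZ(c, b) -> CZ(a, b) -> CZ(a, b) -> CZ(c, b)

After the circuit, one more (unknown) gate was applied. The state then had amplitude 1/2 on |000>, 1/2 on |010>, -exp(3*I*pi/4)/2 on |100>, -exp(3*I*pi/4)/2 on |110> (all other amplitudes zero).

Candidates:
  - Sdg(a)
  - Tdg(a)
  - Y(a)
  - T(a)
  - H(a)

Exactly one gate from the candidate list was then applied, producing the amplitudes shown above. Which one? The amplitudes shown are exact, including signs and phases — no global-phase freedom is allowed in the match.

The applied gate was Tdg(a). Key observation: gates 5-8 undo each other exactly, leaving only the rest of the circuit to track.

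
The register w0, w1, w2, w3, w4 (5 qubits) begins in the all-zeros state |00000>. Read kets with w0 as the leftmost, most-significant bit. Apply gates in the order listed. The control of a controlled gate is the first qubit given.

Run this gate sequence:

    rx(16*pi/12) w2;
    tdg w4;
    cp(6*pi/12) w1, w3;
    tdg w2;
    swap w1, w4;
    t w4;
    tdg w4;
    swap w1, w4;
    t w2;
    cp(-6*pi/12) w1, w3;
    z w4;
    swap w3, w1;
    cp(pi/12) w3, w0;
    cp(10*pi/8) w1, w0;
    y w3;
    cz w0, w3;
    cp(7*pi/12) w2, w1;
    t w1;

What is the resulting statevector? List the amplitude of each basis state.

The resulting statevector has amplitude -I/2 on |00010>, sqrt(3)/2 on |00110>, and 0 on every other basis state.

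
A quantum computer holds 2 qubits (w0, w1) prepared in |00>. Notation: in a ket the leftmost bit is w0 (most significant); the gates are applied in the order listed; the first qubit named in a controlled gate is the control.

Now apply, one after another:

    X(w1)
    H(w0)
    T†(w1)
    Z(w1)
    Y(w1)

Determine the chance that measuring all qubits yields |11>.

A full measurement returns |11> with probability 0.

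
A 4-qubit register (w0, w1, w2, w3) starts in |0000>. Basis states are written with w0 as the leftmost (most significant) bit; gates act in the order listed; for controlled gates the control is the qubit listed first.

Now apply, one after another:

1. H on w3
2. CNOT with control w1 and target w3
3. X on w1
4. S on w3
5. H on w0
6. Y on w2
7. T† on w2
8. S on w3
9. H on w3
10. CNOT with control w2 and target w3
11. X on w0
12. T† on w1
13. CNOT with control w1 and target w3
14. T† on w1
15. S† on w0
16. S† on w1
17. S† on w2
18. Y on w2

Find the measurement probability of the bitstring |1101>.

The probability of measuring |1101> is 1/2.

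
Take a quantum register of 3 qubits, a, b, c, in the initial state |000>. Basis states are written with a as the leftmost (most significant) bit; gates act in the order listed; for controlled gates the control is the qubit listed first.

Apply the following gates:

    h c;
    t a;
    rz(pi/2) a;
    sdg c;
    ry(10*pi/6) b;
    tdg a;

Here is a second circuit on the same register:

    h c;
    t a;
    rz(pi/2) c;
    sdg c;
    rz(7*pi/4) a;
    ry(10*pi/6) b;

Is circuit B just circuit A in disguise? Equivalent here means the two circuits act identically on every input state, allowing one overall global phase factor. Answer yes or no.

No, they are not equivalent — no single phase factor reconciles the two unitaries.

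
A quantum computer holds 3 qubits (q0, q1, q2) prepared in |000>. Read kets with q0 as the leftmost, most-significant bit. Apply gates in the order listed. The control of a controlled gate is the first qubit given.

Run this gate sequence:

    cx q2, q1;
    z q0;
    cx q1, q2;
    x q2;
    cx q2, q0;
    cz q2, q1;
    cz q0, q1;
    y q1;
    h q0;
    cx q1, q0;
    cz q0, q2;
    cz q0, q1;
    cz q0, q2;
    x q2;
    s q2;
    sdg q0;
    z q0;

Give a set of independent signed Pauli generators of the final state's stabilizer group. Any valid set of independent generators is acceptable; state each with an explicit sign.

The stabilizer group can be generated by +YII, -IZI, +IIZ, among other valid generating sets.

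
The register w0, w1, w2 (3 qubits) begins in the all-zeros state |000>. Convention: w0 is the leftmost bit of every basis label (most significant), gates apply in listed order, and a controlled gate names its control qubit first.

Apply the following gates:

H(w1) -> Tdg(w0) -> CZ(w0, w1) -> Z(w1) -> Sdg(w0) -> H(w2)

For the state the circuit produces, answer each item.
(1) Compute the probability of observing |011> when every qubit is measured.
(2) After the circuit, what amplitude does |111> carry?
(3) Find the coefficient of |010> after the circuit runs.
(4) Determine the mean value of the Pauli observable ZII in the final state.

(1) A full measurement returns |011> with probability 1/4.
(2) The amplitude on |111> is 0.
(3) The final state's coefficient on |010> equals -1/2.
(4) In the final state, ZII has expectation 1.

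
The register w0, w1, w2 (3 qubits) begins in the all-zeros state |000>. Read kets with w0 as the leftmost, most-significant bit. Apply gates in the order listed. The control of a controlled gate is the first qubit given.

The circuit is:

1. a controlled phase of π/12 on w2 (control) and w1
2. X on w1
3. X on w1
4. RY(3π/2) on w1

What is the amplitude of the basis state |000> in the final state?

The amplitude on |000> is -sqrt(2)/2. Key observation: steps 2-3 multiply out to the identity, so the circuit reduces to the remaining gates.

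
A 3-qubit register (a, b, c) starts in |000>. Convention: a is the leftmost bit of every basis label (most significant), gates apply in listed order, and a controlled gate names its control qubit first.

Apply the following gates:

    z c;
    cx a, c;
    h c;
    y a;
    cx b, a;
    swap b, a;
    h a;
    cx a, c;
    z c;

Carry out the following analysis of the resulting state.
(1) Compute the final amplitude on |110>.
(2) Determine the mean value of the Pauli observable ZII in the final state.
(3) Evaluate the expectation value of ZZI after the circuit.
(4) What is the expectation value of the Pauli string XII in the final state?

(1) The final state's coefficient on |110> equals I/2.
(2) In the final state, ZII has expectation 0.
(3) The observable ZZI averages to 0.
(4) The expectation value of XII is 1.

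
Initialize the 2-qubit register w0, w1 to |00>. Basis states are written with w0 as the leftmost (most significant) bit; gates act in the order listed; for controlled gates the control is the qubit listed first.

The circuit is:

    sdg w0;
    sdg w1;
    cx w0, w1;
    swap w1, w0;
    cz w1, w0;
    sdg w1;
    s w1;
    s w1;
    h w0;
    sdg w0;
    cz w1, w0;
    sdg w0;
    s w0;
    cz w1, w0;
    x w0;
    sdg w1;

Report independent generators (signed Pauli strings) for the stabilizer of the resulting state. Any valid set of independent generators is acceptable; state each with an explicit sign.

The stabilizer group can be generated by +YI, +IZ, among other valid generating sets.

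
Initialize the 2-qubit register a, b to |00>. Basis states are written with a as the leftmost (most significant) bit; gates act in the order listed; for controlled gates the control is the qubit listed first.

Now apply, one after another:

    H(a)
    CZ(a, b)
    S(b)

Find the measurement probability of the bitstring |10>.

A full measurement returns |10> with probability 1/2.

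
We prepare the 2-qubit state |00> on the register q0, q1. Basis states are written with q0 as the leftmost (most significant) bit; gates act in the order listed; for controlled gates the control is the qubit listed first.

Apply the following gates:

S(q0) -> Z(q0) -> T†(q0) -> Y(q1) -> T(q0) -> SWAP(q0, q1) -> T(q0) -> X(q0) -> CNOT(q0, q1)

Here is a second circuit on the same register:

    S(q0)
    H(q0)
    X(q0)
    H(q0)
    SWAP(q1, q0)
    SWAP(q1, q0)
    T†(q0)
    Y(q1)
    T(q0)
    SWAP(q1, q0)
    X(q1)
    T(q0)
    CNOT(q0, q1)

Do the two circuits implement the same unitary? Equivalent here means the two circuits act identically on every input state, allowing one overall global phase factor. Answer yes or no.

No, they are not equivalent — no single phase factor reconciles the two unitaries.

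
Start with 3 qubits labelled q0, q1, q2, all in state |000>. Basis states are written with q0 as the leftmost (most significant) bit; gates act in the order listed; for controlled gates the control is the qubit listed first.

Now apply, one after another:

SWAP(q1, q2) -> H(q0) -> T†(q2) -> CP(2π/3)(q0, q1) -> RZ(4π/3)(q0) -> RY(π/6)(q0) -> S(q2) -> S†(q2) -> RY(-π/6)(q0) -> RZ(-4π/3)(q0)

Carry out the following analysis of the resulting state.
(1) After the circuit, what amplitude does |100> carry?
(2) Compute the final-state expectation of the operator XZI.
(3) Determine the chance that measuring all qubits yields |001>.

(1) |100> carries amplitude sqrt(2)/2 in the final state. Key observation: steps 5-10 multiply out to the identity, so the circuit reduces to the remaining gates.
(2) The expectation value of XZI is 1.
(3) The probability of measuring |001> is 0.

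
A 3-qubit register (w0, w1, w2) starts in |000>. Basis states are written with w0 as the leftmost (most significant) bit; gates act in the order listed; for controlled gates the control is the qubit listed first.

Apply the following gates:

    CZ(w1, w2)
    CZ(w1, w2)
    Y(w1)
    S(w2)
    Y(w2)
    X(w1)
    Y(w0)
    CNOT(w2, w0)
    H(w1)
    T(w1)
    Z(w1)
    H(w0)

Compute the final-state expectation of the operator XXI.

In the final state, XXI has expectation -sqrt(2)/2. Key observation: gates 1-2 undo each other exactly, leaving only the rest of the circuit to track.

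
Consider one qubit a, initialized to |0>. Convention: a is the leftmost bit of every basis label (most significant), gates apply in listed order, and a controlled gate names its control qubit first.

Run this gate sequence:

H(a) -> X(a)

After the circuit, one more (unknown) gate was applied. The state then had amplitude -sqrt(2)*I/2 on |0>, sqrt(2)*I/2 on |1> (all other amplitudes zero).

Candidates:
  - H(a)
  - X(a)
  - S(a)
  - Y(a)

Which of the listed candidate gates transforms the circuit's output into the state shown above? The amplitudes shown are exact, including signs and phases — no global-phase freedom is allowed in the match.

The unique candidate consistent with the amplitudes is Y(a).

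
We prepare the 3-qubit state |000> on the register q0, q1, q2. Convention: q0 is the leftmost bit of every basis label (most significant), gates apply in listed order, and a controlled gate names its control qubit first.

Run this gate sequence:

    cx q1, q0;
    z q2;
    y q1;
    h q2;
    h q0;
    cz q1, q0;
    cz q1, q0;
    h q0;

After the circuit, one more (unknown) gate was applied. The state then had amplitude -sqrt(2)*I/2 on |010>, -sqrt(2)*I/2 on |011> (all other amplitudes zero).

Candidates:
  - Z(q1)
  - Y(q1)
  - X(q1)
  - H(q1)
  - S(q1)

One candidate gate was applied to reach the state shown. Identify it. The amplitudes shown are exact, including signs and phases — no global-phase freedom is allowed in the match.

The unique candidate consistent with the amplitudes is Z(q1). Key observation: gates 5-8 undo each other exactly, leaving only the rest of the circuit to track.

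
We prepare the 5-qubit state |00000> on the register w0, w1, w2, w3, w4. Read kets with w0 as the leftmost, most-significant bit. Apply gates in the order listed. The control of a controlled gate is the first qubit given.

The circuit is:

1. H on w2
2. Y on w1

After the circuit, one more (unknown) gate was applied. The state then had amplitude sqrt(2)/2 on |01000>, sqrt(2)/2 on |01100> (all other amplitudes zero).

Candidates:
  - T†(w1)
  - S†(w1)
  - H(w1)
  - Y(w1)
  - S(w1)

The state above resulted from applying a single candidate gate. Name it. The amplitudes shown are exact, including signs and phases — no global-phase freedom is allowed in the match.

The unique candidate consistent with the amplitudes is S†(w1).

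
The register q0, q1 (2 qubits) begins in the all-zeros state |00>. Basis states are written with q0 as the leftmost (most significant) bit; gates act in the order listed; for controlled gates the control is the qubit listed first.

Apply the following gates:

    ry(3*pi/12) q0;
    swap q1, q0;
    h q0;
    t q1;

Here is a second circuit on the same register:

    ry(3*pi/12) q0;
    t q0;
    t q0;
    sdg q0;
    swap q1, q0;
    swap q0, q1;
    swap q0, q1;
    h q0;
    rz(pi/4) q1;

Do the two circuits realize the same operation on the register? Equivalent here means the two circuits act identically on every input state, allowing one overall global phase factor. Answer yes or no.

Yes: on every input state the two circuits agree up to one overall phase factor.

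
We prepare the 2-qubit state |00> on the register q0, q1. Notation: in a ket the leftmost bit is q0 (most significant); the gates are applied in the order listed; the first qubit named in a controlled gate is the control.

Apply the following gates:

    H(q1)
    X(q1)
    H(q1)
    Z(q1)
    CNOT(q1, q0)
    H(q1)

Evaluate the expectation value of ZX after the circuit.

The expectation value of ZX is 1. Key observation: the block from step 1 through step 4 cancels to the identity and can be dropped.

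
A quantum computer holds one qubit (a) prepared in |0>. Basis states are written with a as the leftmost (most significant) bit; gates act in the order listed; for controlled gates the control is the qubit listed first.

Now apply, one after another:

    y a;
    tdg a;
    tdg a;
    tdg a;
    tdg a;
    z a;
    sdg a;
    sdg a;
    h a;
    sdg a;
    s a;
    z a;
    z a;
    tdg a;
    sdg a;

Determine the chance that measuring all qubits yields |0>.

A full measurement returns |0> with probability 1/2.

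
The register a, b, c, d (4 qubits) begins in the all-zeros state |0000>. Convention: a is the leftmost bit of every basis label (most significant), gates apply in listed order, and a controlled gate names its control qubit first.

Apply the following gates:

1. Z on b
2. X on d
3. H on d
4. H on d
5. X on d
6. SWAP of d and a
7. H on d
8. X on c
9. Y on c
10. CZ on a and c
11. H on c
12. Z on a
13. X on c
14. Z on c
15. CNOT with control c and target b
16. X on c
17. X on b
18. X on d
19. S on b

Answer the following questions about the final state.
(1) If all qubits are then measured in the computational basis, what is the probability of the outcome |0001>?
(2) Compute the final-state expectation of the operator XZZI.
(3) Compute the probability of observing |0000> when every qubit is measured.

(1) Outcome |0001> occurs with probability 1/4. Key observation: steps 2-5 multiply out to the identity, so the circuit reduces to the remaining gates.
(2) In the final state, XZZI has expectation 0.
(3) A full measurement returns |0000> with probability 1/4.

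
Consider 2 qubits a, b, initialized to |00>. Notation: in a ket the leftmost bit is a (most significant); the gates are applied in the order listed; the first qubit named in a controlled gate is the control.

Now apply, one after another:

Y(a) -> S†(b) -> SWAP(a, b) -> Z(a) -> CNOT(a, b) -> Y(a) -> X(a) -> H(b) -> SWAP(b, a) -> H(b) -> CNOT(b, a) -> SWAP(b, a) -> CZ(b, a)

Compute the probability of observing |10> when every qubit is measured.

The probability of measuring |10> is 1/4.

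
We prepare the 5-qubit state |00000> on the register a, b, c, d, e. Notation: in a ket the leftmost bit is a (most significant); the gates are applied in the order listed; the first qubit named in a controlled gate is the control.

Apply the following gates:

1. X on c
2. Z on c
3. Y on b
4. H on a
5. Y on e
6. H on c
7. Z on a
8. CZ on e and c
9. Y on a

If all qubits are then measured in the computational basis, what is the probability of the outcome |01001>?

A full measurement returns |01001> with probability 1/4.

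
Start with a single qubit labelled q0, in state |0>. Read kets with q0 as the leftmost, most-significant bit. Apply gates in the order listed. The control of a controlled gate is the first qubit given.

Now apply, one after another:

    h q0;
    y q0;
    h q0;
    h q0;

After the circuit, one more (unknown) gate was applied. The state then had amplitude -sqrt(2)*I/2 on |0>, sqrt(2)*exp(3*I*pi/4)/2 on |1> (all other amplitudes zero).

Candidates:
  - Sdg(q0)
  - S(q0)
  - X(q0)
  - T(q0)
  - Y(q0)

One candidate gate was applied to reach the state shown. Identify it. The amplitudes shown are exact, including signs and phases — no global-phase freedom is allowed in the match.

The applied gate was T(q0). Key observation: the block from step 3 through step 4 cancels to the identity and can be dropped.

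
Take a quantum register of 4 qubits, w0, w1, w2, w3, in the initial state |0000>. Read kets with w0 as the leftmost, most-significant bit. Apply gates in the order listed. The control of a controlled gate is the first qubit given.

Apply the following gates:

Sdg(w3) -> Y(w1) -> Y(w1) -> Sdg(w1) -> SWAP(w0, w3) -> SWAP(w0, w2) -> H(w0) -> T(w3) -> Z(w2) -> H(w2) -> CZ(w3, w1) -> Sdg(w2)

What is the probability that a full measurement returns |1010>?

The probability of measuring |1010> is 1/4.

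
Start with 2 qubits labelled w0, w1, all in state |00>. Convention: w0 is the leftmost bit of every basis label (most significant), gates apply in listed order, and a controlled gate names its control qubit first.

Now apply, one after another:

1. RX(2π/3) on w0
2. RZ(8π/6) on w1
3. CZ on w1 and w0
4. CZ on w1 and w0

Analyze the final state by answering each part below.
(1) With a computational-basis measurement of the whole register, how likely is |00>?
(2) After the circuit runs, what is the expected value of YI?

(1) Outcome |00> occurs with probability 1/4. Key observation: the block from step 3 through step 4 cancels to the identity and can be dropped.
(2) The expectation value of YI is -sqrt(3)/2.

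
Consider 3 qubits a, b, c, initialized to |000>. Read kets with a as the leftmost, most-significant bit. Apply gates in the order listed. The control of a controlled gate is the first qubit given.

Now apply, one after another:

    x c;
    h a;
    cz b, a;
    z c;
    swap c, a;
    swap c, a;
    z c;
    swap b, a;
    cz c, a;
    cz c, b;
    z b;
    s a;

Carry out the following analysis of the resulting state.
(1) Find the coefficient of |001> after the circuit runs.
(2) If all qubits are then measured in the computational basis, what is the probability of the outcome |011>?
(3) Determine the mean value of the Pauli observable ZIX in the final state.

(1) The amplitude on |001> is sqrt(2)/2.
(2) A full measurement returns |011> with probability 1/2.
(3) The observable ZIX averages to 0.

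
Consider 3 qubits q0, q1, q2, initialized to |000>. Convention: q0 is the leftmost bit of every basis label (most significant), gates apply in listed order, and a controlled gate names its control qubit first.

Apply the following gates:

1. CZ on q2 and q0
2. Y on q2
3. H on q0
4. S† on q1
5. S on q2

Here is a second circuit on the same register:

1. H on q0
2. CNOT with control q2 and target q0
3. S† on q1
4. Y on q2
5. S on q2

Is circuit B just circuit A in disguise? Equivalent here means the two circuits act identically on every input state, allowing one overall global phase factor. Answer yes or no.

Yes, they are equivalent — the unitaries differ by at most a global phase.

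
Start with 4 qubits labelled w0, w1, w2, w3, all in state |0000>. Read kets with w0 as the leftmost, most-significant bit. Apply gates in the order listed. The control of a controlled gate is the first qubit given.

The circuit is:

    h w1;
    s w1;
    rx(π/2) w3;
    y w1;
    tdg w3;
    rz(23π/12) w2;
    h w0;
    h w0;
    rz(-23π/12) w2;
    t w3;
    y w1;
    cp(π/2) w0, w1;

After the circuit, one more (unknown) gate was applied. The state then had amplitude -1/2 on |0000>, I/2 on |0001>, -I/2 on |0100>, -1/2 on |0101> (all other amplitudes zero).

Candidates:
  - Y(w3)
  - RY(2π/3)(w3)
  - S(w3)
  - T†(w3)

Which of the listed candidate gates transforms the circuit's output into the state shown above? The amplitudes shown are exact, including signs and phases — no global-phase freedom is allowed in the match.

It was Y(w3) that produced the state shown. Key observation: steps 4-11 multiply out to the identity, so the circuit reduces to the remaining gates.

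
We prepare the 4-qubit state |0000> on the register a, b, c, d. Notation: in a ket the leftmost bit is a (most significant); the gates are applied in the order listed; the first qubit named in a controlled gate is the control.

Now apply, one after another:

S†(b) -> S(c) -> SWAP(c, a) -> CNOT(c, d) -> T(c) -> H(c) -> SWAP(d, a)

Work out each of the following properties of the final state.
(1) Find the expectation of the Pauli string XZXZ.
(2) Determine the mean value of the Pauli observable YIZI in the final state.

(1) The expectation value of XZXZ is 0.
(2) The observable YIZI averages to 0.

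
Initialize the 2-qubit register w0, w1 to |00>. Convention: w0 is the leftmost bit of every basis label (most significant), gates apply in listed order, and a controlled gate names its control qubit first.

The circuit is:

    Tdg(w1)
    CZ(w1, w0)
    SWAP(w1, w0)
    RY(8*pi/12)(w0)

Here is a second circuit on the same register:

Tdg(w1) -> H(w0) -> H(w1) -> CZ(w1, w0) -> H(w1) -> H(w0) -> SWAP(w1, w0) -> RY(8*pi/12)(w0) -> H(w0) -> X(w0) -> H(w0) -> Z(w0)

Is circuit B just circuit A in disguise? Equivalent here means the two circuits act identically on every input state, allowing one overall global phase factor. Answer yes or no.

No, they are not equivalent — no single phase factor reconciles the two unitaries.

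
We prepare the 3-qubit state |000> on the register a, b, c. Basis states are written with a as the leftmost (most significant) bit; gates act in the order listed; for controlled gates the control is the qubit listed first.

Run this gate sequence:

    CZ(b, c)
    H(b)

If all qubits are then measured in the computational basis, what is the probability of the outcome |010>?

The probability of measuring |010> is 1/2.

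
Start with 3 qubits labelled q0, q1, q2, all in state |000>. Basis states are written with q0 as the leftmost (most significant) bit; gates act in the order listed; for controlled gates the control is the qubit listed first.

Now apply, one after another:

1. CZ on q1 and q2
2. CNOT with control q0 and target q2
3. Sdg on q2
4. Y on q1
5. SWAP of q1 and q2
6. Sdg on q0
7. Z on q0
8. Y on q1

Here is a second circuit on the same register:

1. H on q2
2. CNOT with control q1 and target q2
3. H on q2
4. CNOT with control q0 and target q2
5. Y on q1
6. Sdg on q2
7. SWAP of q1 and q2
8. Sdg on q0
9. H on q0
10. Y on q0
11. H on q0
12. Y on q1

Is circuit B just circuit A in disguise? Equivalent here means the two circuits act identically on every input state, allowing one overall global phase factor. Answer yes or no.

No — the two circuits implement different unitaries, even allowing a global phase.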